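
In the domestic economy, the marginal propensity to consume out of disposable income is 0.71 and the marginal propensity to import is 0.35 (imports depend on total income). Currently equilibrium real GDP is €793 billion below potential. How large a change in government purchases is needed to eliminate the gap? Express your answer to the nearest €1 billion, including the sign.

+€508 billion

Spending multiplier = 1/(1 − c + m) = 1/(1 − 0.71 + 0.35) = 1/0.64 ≈ 1.563.
Need ΔY = +€793 billion, so ΔG = ΔY/k = (+€793 billion) × 0.64 ≈ +€508 billion.
The government should increase government purchases by €508 billion.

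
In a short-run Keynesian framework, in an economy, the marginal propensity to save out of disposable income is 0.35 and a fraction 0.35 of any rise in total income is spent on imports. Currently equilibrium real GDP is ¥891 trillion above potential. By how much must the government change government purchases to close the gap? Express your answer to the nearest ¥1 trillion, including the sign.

−¥624 trillion

MPC = 1 − MPS = 1 − 0.35 = 0.65.
Spending multiplier = 1/(1 − c + m) = 1/(1 − 0.65 + 0.35) = 1/0.7 ≈ 1.429.
Need ΔY = −¥891 trillion, so ΔG = ΔY/k = (−¥891 trillion) × 0.7 ≈ −¥624 trillion.
The government should cut government purchases by ¥624 trillion.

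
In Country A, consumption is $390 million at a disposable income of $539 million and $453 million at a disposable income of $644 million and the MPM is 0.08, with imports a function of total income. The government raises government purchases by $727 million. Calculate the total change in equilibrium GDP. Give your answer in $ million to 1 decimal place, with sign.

+$1,514.6 million

MPC = ΔC/ΔYd = (453 − 390)/(644 − 539) = 63/105 = 0.6.
Spending multiplier = 1/(1 − c + m) = 1/(1 − 0.6 + 0.08) = 1/0.48 ≈ 2.083.
ΔY = k × ΔG = (+$727 million) / 0.48 ≈ +$1,514.6 million.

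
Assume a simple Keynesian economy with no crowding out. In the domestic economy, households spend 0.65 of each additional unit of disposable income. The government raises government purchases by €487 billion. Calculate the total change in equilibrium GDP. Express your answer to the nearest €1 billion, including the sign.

+€1,391 billion

Government-spending multiplier = 1/(1 − MPC) = 1/(1 − 0.65) = 1/0.35 ≈ 2.857.
ΔY = k × ΔG = (+€487 billion) / 0.35 ≈ +€1,391 billion.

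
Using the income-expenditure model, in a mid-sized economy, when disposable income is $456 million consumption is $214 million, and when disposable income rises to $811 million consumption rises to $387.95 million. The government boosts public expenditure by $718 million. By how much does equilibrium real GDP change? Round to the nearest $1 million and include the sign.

+$1,408 million

MPC = ΔC/ΔYd = (387.95 − 214)/(811 − 456) = 173.95/355 = 0.49.
Spending multiplier = 1/(1 − MPC) = 1/(1 − 0.49) = 1/0.51 ≈ 1.961.
ΔY = k × ΔG = (+$718 million) / 0.51 ≈ +$1,408 million.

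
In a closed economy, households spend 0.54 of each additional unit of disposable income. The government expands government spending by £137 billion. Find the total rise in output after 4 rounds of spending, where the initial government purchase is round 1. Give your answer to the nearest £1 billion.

£273 billion

Round 1 adds ΔG = £137 billion; each later round is MPC = 0.54 times the previous.
After 4 rounds: 137 + 73.98 + 39.9492 + 21.572568 = ΔG·(1 − c^4)/(1 − c) = 137 × (1 − 0.08503056)/0.46 ≈ £273 billion.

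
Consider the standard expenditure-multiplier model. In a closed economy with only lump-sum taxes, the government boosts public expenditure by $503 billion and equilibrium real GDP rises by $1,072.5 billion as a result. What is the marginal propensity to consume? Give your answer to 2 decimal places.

0.53

Implied spending multiplier k = ΔY/ΔG = 1,072.5/503 ≈ 2.1322.
Since k = 1/(1 − MPC), MPC = 1 − 1/k = 1 − ΔG/ΔY = 1 − 503/1,072.5 ≈ 0.53.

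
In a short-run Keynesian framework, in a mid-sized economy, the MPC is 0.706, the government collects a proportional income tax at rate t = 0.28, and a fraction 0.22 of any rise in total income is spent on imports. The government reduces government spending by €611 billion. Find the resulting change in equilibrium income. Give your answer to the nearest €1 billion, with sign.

Expenditure multiplier = 1/(1 − c(1−t) + m) = 1/(1 − 0.706×0.72 + 0.22) = 1/0.71168 ≈ 1.405.
ΔY = k × ΔG = (−€611 billion) / 0.71168 ≈ −€859 billion.

−€859 billion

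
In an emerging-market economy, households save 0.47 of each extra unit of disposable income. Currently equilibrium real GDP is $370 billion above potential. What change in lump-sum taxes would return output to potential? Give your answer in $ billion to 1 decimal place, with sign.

+$328.1 billion

MPC = 1 − MPS = 1 − 0.47 = 0.53.
Spending multiplier = 1/(1 − MPC) = 1/(1 − 0.53) = 1/0.47 ≈ 2.128.
Tax multiplier = −c·k = −0.53/0.47 ≈ −1.128. Need ΔY = −$370 billion, so ΔT = ΔY/(−c·k) = −(−$370 billion) × 0.47 / 0.53 ≈ +$328.1 billion.
The government should raise lump-sum taxes by $328.1 billion.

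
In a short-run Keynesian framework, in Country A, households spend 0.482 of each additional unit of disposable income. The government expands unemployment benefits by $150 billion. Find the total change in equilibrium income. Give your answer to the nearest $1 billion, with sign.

The transfer change shifts disposable income by +$150 billion, so first-round consumption changes by c·ΔTR = 0.482 × (+$150 billion) = +$72.3 billion.
Expenditure multiplier = 1/(1 − MPC) = 1/(1 − 0.482) = 1/0.518 ≈ 1.931.
The transfer multiplier is c × k ≈ 0.931, so ΔY = k × (c·ΔTR) = (+$72.3 billion) / 0.518 ≈ +$140 billion.

+$140 billion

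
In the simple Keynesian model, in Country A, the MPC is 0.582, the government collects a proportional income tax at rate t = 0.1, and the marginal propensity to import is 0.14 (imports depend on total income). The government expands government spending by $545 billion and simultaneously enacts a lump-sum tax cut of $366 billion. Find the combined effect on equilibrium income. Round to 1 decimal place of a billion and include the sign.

+$1,230.1 billion

Expenditure multiplier = 1/(1 − c(1−t) + m) = 1/(1 − 0.582×0.9 + 0.14) = 1/0.6162 ≈ 1.623.
ΔG contributes k·ΔG = (+$545 billion) / 0.6162 ≈ +$884.5 billion.
ΔT of −$366 billion changes first-round spending by −c·ΔT = +$213.012 billion, contributing k·(−c·ΔT) = (+$213.012 billion) / 0.6162 ≈ +$345.7 billion.
Net ΔY = k(ΔG − c·ΔT) = (+$758.012 billion) / 0.6162 ≈ +$1,230.1 billion.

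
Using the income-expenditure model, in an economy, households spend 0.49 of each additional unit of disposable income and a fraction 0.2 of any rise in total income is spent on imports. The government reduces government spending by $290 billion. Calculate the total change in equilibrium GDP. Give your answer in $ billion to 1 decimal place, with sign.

Government-spending multiplier = 1/(1 − c + m) = 1/(1 − 0.49 + 0.2) = 1/0.71 ≈ 1.408.
ΔY = k × ΔG = (−$290 billion) / 0.71 ≈ −$408.5 billion.

−$408.5 billion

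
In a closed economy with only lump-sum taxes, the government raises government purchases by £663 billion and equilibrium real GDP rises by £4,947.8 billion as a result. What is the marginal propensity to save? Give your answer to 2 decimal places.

0.13

Implied spending multiplier k = ΔY/ΔG = 4,947.8/663 ≈ 7.4627.
Since k = 1/(1 − MPC), MPC = 1 − 1/k = 1 − ΔG/ΔY = 1 − 663/4,947.8 ≈ 0.87.
MPS = 1 − MPC = 0.13.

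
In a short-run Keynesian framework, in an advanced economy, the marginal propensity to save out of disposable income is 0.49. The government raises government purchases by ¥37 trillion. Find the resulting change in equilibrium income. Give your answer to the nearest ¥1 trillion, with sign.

MPC = 1 − MPS = 1 − 0.49 = 0.51.
Spending multiplier = 1/(1 − MPC) = 1/(1 − 0.51) = 1/0.49 ≈ 2.041.
ΔY = k × ΔG = (+¥37 trillion) / 0.49 ≈ +¥76 trillion.

+¥76 trillion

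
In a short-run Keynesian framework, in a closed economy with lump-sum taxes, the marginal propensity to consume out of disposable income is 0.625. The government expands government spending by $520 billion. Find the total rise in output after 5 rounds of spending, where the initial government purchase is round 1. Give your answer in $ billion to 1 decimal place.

$1,254.4 billion

Round 1 adds ΔG = $520 billion; each later round is MPC = 0.625 times the previous.
After 5 rounds: 520 + 325 + 203.125 + 126.953125 + 79.345703125 = ΔG·(1 − c^5)/(1 − c) = 520 × (1 − 0.095367431640625)/0.375 ≈ $1,254.4 billion.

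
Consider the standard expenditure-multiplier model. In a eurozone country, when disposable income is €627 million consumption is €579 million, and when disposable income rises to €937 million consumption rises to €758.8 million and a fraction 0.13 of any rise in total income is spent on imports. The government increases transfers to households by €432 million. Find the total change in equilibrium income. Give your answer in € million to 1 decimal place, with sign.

MPC = ΔC/ΔYd = (758.8 − 579)/(937 − 627) = 179.8/310 = 0.58.
The transfer change shifts disposable income by +€432 million, so first-round consumption changes by c·ΔTR = 0.58 × (+€432 million) = +€250.56 million.
Expenditure multiplier = 1/(1 − c + m) = 1/(1 − 0.58 + 0.13) = 1/0.55 ≈ 1.818.
The transfer multiplier is c × k ≈ 1.055, so ΔY = k × (c·ΔTR) = (+€250.56 million) / 0.55 ≈ +€455.6 million.

+€455.6 million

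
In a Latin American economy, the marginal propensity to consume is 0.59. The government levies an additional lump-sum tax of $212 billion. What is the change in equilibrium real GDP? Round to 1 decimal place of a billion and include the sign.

A lump-sum tax change of +$212 billion shifts disposable income by −$212 billion; first-round consumption changes by −c × ΔT = −0.59 × (+$212 billion) = −$125.08 billion.
Expenditure multiplier = 1/(1 − MPC) = 1/(1 − 0.59) = 1/0.41 ≈ 2.439.
The tax multiplier is −c × k ≈ −1.439, so ΔY = k × (−c·ΔT) = (−$125.08 billion) / 0.41 ≈ −$305.1 billion.

−$305.1 billion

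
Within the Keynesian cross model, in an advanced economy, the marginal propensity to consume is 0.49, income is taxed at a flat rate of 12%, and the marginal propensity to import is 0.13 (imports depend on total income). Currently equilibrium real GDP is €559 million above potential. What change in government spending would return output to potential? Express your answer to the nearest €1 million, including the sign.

−€391 million

Spending multiplier = 1/(1 − c(1−t) + m) = 1/(1 − 0.49×0.88 + 0.13) = 1/0.6988 ≈ 1.431.
Need ΔY = −€559 million, so ΔG = ΔY/k = (−€559 million) × 0.6988 ≈ −€391 million.
The government should cut government spending by €391 million.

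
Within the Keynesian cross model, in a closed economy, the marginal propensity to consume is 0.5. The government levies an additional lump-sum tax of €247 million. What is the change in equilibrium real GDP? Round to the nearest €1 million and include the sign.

−€247 million

A lump-sum tax change of +€247 million shifts disposable income by −€247 million; first-round consumption changes by −c × ΔT = −0.5 × (+€247 million) = −€123.5 million.
Expenditure multiplier = 1/(1 − MPC) = 1/(1 − 0.5) = 1/0.5 = 2.
The tax multiplier is −c × k = −1, so ΔY = k × (−c·ΔT) = (−€123.5 million) / 0.5 = −€247 million.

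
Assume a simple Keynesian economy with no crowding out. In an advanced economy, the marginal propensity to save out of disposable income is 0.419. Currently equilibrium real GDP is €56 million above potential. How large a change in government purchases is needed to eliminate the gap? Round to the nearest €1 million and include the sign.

MPC = 1 − MPS = 1 − 0.419 = 0.581.
Spending multiplier = 1/(1 − MPC) = 1/(1 − 0.581) = 1/0.419 ≈ 2.387.
Need ΔY = −€56 million, so ΔG = ΔY/k = (−€56 million) × 0.419 ≈ −€23 million.
The government should cut government purchases by €23 million.

−€23 million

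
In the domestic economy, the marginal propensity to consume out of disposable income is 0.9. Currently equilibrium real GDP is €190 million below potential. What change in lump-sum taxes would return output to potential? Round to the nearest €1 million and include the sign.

−€21 million

Spending multiplier = 1/(1 − MPC) = 1/(1 − 0.9) = 1/0.1 = 10.
Tax multiplier = −c·k = −0.9/0.1 = −9. Need ΔY = +€190 million, so ΔT = ΔY/(−c·k) = −(+€190 million) × 0.1 / 0.9 ≈ −€21 million.
The government should cut lump-sum taxes by €21 million.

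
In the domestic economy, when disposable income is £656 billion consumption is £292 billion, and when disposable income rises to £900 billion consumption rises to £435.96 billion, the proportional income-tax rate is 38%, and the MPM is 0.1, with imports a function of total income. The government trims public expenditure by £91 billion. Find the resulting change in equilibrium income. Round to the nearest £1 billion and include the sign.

MPC = ΔC/ΔYd = (435.96 − 292)/(900 − 656) = 143.96/244 = 0.59.
Spending multiplier = 1/(1 − c(1−t) + m) = 1/(1 − 0.59×0.62 + 0.1) = 1/0.7342 ≈ 1.362.
ΔY = k × ΔG = (−£91 billion) / 0.7342 ≈ −£124 billion.

−£124 billion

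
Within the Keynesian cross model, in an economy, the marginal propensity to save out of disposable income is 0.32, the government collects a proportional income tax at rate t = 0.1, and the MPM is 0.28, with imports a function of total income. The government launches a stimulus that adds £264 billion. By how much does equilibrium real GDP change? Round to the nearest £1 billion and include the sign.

+£395 billion

MPC = 1 − MPS = 1 − 0.32 = 0.68.
Government-spending multiplier = 1/(1 − c(1−t) + m) = 1/(1 − 0.68×0.9 + 0.28) = 1/0.668 ≈ 1.497.
ΔY = k × ΔG = (+£264 billion) / 0.668 ≈ +£395 billion.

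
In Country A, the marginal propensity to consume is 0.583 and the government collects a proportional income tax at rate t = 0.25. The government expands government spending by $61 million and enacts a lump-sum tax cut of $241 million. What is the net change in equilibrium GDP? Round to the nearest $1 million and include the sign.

+$358 million

Expenditure multiplier = 1/(1 − c(1−t)) = 1/(1 − 0.583×0.75) = 1/0.56275 ≈ 1.777.
ΔG contributes k·ΔG = (+$61 million) / 0.56275 ≈ +$108.4 million.
ΔT of −$241 million changes first-round spending by −c·ΔT = +$140.503 million, contributing k·(−c·ΔT) = (+$140.503 million) / 0.56275 ≈ +$249.7 million.
Net ΔY = k(ΔG − c·ΔT) = (+$201.503 million) / 0.56275 ≈ +$358 million.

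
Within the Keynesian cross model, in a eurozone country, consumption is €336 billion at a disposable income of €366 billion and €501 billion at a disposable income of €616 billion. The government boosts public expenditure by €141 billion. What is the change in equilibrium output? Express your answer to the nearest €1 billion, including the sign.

MPC = ΔC/ΔYd = (501 − 336)/(616 − 366) = 165/250 = 0.66.
Expenditure multiplier = 1/(1 − MPC) = 1/(1 − 0.66) = 1/0.34 ≈ 2.941.
ΔY = k × ΔG = (+€141 billion) / 0.34 ≈ +€415 billion.

+€415 billion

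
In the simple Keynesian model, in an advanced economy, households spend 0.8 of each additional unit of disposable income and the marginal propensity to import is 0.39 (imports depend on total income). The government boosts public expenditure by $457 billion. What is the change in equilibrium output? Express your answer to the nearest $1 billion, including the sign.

Spending multiplier = 1/(1 − c + m) = 1/(1 − 0.8 + 0.39) = 1/0.59 ≈ 1.695.
ΔY = k × ΔG = (+$457 billion) / 0.59 ≈ +$775 billion.

+$775 billion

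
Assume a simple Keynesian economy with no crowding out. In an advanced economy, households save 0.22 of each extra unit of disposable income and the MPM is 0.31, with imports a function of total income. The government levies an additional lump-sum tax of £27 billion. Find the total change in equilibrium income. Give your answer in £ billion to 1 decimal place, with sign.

−£39.7 billion

MPC = 1 − MPS = 1 − 0.22 = 0.78.
A lump-sum tax change of +£27 billion shifts disposable income by −£27 billion; first-round consumption changes by −c × ΔT = −0.78 × (+£27 billion) = −£21.06 billion.
Expenditure multiplier = 1/(1 − c + m) = 1/(1 − 0.78 + 0.31) = 1/0.53 ≈ 1.887.
The tax multiplier is −c × k ≈ −1.472, so ΔY = k × (−c·ΔT) = (−£21.06 billion) / 0.53 ≈ −£39.7 billion.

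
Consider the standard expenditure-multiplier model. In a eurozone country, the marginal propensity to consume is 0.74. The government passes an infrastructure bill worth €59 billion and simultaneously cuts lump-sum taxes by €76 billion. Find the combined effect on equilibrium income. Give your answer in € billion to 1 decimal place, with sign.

Expenditure multiplier = 1/(1 − MPC) = 1/(1 − 0.74) = 1/0.26 ≈ 3.846.
ΔG contributes k·ΔG = (+€59 billion) / 0.26 ≈ +€226.9 billion.
ΔT of −€76 billion changes first-round spending by −c·ΔT = +€56.24 billion, contributing k·(−c·ΔT) = (+€56.24 billion) / 0.26 ≈ +€216.3 billion.
Net ΔY = k(ΔG − c·ΔT) = (+€115.24 billion) / 0.26 ≈ +€443.2 billion.

+€443.2 billion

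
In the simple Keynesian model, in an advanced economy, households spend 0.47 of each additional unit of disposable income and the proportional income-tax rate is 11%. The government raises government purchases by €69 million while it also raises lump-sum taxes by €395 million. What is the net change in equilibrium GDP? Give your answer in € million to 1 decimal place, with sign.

−€200.5 million

Expenditure multiplier = 1/(1 − c(1−t)) = 1/(1 − 0.47×0.89) = 1/0.5817 ≈ 1.719.
ΔG contributes k·ΔG = (+€69 million) / 0.5817 ≈ +€118.6 million.
ΔT of +€395 million changes first-round spending by −c·ΔT = −€185.65 million, contributing k·(−c·ΔT) = (−€185.65 million) / 0.5817 ≈ −€319.2 million.
Net ΔY = k(ΔG − c·ΔT) = (−€116.65 million) / 0.5817 ≈ −€200.5 million.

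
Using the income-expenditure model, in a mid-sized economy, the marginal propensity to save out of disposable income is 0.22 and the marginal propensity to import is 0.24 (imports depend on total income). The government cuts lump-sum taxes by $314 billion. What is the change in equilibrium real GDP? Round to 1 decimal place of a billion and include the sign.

MPC = 1 − MPS = 1 − 0.22 = 0.78.
A lump-sum tax change of −$314 billion shifts disposable income by +$314 billion; first-round consumption changes by −c × ΔT = −0.78 × (−$314 billion) = +$244.92 billion.
Expenditure multiplier = 1/(1 − c + m) = 1/(1 − 0.78 + 0.24) = 1/0.46 ≈ 2.174.
The tax multiplier is −c × k ≈ −1.696, so ΔY = k × (−c·ΔT) = (+$244.92 billion) / 0.46 ≈ +$532.4 billion.

+$532.4 billion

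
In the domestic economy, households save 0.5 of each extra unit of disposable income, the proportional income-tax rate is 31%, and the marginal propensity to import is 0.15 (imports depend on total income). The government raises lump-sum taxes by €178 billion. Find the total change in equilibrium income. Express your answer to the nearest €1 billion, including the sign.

MPC = 1 − MPS = 1 − 0.5 = 0.5.
A lump-sum tax change of +€178 billion shifts disposable income by −€178 billion; first-round consumption changes by −c × ΔT = −0.5 × (+€178 billion) = −€89 billion.
Expenditure multiplier = 1/(1 − c(1−t) + m) = 1/(1 − 0.5×0.69 + 0.15) = 1/0.805 ≈ 1.242.
The tax multiplier is −c × k ≈ −0.621, so ΔY = k × (−c·ΔT) = (−€89 billion) / 0.805 ≈ −€111 billion.

−€111 billion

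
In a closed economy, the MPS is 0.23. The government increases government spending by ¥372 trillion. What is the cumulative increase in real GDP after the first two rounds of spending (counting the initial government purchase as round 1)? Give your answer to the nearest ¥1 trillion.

¥658 trillion

MPC = 1 − MPS = 1 − 0.23 = 0.77.
Round 1 adds ΔG = ¥372 trillion; each later round is MPC = 0.77 times the previous.
After 2 rounds: 372 + 286.44 = ΔG·(1 − c^2)/(1 − c) = 372 × (1 − 0.5929)/0.23 ≈ ¥658 trillion.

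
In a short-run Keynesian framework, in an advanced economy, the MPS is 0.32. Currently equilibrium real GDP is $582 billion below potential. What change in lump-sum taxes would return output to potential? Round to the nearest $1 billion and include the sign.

MPC = 1 − MPS = 1 − 0.32 = 0.68.
Spending multiplier = 1/(1 − MPC) = 1/(1 − 0.68) = 1/0.32 = 3.125.
Tax multiplier = −c·k = −0.68/0.32 = −2.125. Need ΔY = +$582 billion, so ΔT = ΔY/(−c·k) = −(+$582 billion) × 0.32 / 0.68 ≈ −$274 billion.
The government should cut lump-sum taxes by $274 billion.

−$274 billion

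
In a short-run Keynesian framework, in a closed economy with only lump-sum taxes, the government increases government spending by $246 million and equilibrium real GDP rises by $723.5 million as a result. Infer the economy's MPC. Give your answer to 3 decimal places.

0.660

Implied spending multiplier k = ΔY/ΔG = 723.5/246 ≈ 2.9411.
Since k = 1/(1 − MPC), MPC = 1 − 1/k = 1 − ΔG/ΔY = 1 − 246/723.5 ≈ 0.660.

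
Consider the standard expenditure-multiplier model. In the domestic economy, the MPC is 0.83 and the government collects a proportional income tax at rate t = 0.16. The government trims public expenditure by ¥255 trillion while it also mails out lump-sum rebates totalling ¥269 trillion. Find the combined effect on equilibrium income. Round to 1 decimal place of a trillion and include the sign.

−¥104.8 trillion

Expenditure multiplier = 1/(1 − c(1−t)) = 1/(1 − 0.83×0.84) = 1/0.3028 ≈ 3.303.
ΔG contributes k·ΔG = (−¥255 trillion) / 0.3028 ≈ −¥842.1 trillion.
ΔT of −¥269 trillion changes first-round spending by −c·ΔT = +¥223.27 trillion, contributing k·(−c·ΔT) = (+¥223.27 trillion) / 0.3028 ≈ +¥737.4 trillion.
Net ΔY = k(ΔG − c·ΔT) = (−¥31.73 trillion) / 0.3028 ≈ −¥104.8 trillion.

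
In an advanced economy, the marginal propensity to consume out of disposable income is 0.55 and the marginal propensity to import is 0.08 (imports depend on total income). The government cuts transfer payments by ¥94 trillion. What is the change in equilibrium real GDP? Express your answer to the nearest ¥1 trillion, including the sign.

The transfer change shifts disposable income by −¥94 trillion, so first-round consumption changes by c·ΔTR = 0.55 × (−¥94 trillion) = −¥51.7 trillion.
Expenditure multiplier = 1/(1 − c + m) = 1/(1 − 0.55 + 0.08) = 1/0.53 ≈ 1.887.
The transfer multiplier is c × k ≈ 1.038, so ΔY = k × (c·ΔTR) = (−¥51.7 trillion) / 0.53 ≈ −¥98 trillion.

−¥98 trillion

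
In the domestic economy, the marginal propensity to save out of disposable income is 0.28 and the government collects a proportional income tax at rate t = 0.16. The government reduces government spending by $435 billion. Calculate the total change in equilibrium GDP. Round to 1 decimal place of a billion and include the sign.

MPC = 1 − MPS = 1 − 0.28 = 0.72.
Spending multiplier = 1/(1 − c(1−t)) = 1/(1 − 0.72×0.84) = 1/0.3952 ≈ 2.53.
ΔY = k × ΔG = (−$435 billion) / 0.3952 ≈ −$1,100.7 billion.

−$1,100.7 billion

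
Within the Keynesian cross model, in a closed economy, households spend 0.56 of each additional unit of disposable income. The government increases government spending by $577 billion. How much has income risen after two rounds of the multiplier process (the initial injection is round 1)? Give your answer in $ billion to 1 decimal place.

$900.1 billion

Round 1 adds ΔG = $577 billion; each later round is MPC = 0.56 times the previous.
After 2 rounds: 577 + 323.12 = ΔG·(1 − c^2)/(1 − c) = 577 × (1 − 0.3136)/0.44 ≈ $900.1 billion.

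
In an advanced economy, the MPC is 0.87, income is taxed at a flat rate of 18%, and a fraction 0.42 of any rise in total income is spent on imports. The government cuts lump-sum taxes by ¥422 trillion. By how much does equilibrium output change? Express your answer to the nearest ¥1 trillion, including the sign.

+¥520 trillion

A lump-sum tax change of −¥422 trillion shifts disposable income by +¥422 trillion; first-round consumption changes by −c × ΔT = −0.87 × (−¥422 trillion) = +¥367.14 trillion.
Expenditure multiplier = 1/(1 − c(1−t) + m) = 1/(1 − 0.87×0.82 + 0.42) = 1/0.7066 ≈ 1.415.
The tax multiplier is −c × k ≈ −1.231, so ΔY = k × (−c·ΔT) = (+¥367.14 trillion) / 0.7066 ≈ +¥520 trillion.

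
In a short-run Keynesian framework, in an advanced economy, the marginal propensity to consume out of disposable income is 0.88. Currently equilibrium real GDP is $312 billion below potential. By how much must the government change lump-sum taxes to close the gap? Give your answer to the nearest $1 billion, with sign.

Spending multiplier = 1/(1 − MPC) = 1/(1 − 0.88) = 1/0.12 ≈ 8.333.
Tax multiplier = −c·k = −0.88/0.12 ≈ −7.333. Need ΔY = +$312 billion, so ΔT = ΔY/(−c·k) = −(+$312 billion) × 0.12 / 0.88 ≈ −$43 billion.
The government should cut lump-sum taxes by $43 billion.

−$43 billion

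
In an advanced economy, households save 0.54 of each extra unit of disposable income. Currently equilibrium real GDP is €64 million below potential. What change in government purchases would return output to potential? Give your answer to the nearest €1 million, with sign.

+€35 million

MPC = 1 − MPS = 1 − 0.54 = 0.46.
Spending multiplier = 1/(1 − MPC) = 1/(1 − 0.46) = 1/0.54 ≈ 1.852.
Need ΔY = +€64 million, so ΔG = ΔY/k = (+€64 million) × 0.54 ≈ +€35 million.
The government should increase government purchases by €35 million.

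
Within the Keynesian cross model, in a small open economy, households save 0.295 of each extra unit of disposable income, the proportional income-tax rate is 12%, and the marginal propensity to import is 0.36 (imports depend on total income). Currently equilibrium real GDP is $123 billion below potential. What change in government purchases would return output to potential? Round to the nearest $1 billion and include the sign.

+$91 billion

MPC = 1 − MPS = 1 − 0.295 = 0.705.
Spending multiplier = 1/(1 − c(1−t) + m) = 1/(1 − 0.705×0.88 + 0.36) = 1/0.7396 ≈ 1.352.
Need ΔY = +$123 billion, so ΔG = ΔY/k = (+$123 billion) × 0.7396 ≈ +$91 billion.
The government should increase government purchases by $91 billion.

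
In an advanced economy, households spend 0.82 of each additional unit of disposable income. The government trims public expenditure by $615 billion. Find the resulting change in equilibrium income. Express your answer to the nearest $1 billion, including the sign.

−$3,417 billion

Expenditure multiplier = 1/(1 − MPC) = 1/(1 − 0.82) = 1/0.18 ≈ 5.556.
ΔY = k × ΔG = (−$615 billion) / 0.18 ≈ −$3,417 billion.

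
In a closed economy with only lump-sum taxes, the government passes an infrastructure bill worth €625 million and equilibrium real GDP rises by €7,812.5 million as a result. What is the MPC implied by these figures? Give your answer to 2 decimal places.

Implied spending multiplier k = ΔY/ΔG = 7,812.5/625 = 12.5.
Since k = 1/(1 − MPC), MPC = 1 − 1/k = 1 − ΔG/ΔY = 1 − 625/7,812.5 = 0.92.

0.92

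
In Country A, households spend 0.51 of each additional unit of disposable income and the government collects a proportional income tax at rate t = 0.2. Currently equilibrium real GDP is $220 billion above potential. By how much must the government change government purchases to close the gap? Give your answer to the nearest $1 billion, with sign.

−$130 billion

Spending multiplier = 1/(1 − c(1−t)) = 1/(1 − 0.51×0.8) = 1/0.592 ≈ 1.689.
Need ΔY = −$220 billion, so ΔG = ΔY/k = (−$220 billion) × 0.592 ≈ −$130 billion.
The government should cut government purchases by $130 billion.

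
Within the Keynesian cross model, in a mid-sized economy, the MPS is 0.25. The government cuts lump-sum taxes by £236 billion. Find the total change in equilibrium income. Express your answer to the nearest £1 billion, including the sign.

+£708 billion

MPC = 1 − MPS = 1 − 0.25 = 0.75.
A lump-sum tax change of −£236 billion shifts disposable income by +£236 billion; first-round consumption changes by −c × ΔT = −0.75 × (−£236 billion) = +£177 billion.
Expenditure multiplier = 1/(1 − MPC) = 1/(1 − 0.75) = 1/0.25 = 4.
The tax multiplier is −c × k = −3, so ΔY = k × (−c·ΔT) = (+£177 billion) / 0.25 = +£708 billion.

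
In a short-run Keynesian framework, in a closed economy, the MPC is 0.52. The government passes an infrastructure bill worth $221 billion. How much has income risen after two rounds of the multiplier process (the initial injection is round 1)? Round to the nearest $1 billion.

$336 billion

Round 1 adds ΔG = $221 billion; each later round is MPC = 0.52 times the previous.
After 2 rounds: 221 + 114.92 = ΔG·(1 − c^2)/(1 − c) = 221 × (1 − 0.2704)/0.48 ≈ $336 billion.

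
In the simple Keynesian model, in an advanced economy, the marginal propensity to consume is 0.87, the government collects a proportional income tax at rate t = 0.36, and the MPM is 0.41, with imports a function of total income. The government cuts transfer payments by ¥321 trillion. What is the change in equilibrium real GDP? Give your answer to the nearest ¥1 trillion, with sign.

The transfer change shifts disposable income by −¥321 trillion, so first-round consumption changes by c·ΔTR = 0.87 × (−¥321 trillion) = −¥279.27 trillion.
Expenditure multiplier = 1/(1 − c(1−t) + m) = 1/(1 − 0.87×0.64 + 0.41) = 1/0.8532 ≈ 1.172.
The transfer multiplier is c × k ≈ 1.02, so ΔY = k × (c·ΔTR) = (−¥279.27 trillion) / 0.8532 ≈ −¥327 trillion.

−¥327 trillion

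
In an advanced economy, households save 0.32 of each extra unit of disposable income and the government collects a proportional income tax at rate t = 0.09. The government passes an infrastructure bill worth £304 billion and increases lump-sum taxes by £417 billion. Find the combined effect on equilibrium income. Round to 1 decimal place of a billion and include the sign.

MPC = 1 − MPS = 1 − 0.32 = 0.68.
Expenditure multiplier = 1/(1 − c(1−t)) = 1/(1 − 0.68×0.91) = 1/0.3812 ≈ 2.623.
ΔG contributes k·ΔG = (+£304 billion) / 0.3812 ≈ +£797.5 billion.
ΔT of +£417 billion changes first-round spending by −c·ΔT = −£283.56 billion, contributing k·(−c·ΔT) = (−£283.56 billion) / 0.3812 ≈ −£743.9 billion.
Net ΔY = k(ΔG − c·ΔT) = (+£20.44 billion) / 0.3812 ≈ +£53.6 billion.

+£53.6 billion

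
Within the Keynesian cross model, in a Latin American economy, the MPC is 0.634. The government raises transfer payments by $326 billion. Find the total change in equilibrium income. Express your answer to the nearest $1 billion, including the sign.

+$565 billion

The transfer change shifts disposable income by +$326 billion, so first-round consumption changes by c·ΔTR = 0.634 × (+$326 billion) = +$206.684 billion.
Expenditure multiplier = 1/(1 − MPC) = 1/(1 − 0.634) = 1/0.366 ≈ 2.732.
The transfer multiplier is c × k ≈ 1.732, so ΔY = k × (c·ΔTR) = (+$206.684 billion) / 0.366 ≈ +$565 billion.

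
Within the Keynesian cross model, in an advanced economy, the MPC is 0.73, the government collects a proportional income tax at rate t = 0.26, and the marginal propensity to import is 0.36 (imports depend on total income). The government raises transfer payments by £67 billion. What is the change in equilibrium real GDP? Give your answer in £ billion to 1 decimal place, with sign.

+£59.7 billion

The transfer change shifts disposable income by +£67 billion, so first-round consumption changes by c·ΔTR = 0.73 × (+£67 billion) = +£48.91 billion.
Expenditure multiplier = 1/(1 − c(1−t) + m) = 1/(1 − 0.73×0.74 + 0.36) = 1/0.8198 ≈ 1.22.
The transfer multiplier is c × k ≈ 0.89, so ΔY = k × (c·ΔTR) = (+£48.91 billion) / 0.8198 ≈ +£59.7 billion.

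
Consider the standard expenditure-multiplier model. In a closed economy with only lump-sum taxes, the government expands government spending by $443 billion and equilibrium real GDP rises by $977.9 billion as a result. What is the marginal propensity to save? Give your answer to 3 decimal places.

Implied spending multiplier k = ΔY/ΔG = 977.9/443 ≈ 2.2074.
Since k = 1/(1 − MPC), MPC = 1 − 1/k = 1 − ΔG/ΔY = 1 − 443/977.9 ≈ 0.547.
MPS = 1 − MPC = 0.453.

0.453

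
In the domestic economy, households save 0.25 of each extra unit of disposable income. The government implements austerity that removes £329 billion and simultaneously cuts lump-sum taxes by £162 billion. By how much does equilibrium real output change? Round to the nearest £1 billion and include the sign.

MPC = 1 − MPS = 1 − 0.25 = 0.75.
Expenditure multiplier = 1/(1 − MPC) = 1/(1 − 0.75) = 1/0.25 = 4.
ΔG contributes k·ΔG = (−£329 billion) / 0.25 = −£1,316 billion.
ΔT of −£162 billion changes first-round spending by −c·ΔT = +£121.5 billion, contributing k·(−c·ΔT) = (+£121.5 billion) / 0.25 = +£486 billion.
Net ΔY = k(ΔG − c·ΔT) = (−£207.5 billion) / 0.25 = −£830 billion.

−£830 billion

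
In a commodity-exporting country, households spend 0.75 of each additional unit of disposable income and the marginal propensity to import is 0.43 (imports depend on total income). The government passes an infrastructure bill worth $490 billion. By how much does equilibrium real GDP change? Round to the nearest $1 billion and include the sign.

Spending multiplier = 1/(1 − c + m) = 1/(1 − 0.75 + 0.43) = 1/0.68 ≈ 1.471.
ΔY = k × ΔG = (+$490 billion) / 0.68 ≈ +$721 billion.

+$721 billion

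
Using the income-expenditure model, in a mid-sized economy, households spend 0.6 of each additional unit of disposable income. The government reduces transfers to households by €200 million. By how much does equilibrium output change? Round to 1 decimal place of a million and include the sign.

The transfer change shifts disposable income by −€200 million, so first-round consumption changes by c·ΔTR = 0.6 × (−€200 million) = −€120 million.
Expenditure multiplier = 1/(1 − MPC) = 1/(1 − 0.6) = 1/0.4 = 2.5.
The transfer multiplier is c × k = 1.5, so ΔY = k × (c·ΔTR) = (−€120 million) / 0.4 = −€300 million.

−€300.0 million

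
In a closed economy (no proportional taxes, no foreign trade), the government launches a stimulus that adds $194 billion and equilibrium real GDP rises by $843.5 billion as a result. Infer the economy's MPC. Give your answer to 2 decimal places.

Implied spending multiplier k = ΔY/ΔG = 843.5/194 ≈ 4.3479.
Since k = 1/(1 − MPC), MPC = 1 − 1/k = 1 − ΔG/ΔY = 1 − 194/843.5 ≈ 0.77.

0.77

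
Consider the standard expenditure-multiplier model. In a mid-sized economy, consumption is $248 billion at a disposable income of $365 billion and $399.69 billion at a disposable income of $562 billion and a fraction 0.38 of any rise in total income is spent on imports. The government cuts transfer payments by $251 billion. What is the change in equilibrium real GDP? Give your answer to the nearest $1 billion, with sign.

MPC = ΔC/ΔYd = (399.69 − 248)/(562 − 365) = 151.69/197 = 0.77.
The transfer change shifts disposable income by −$251 billion, so first-round consumption changes by c·ΔTR = 0.77 × (−$251 billion) = −$193.27 billion.
Expenditure multiplier = 1/(1 − c + m) = 1/(1 − 0.77 + 0.38) = 1/0.61 ≈ 1.639.
The transfer multiplier is c × k ≈ 1.262, so ΔY = k × (c·ΔTR) = (−$193.27 billion) / 0.61 ≈ −$317 billion.

−$317 billion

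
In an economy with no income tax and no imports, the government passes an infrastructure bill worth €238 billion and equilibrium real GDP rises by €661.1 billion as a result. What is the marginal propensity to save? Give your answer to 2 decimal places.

Implied spending multiplier k = ΔY/ΔG = 661.1/238 ≈ 2.7777.
Since k = 1/(1 − MPC), MPC = 1 − 1/k = 1 − ΔG/ΔY = 1 − 238/661.1 ≈ 0.64.
MPS = 1 − MPC = 0.36.

0.36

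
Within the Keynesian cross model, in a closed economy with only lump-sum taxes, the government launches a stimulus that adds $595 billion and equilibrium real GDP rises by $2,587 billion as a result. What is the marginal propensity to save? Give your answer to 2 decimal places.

0.23

Implied spending multiplier k = ΔY/ΔG = 2,587/595 ≈ 4.3479.
Since k = 1/(1 − MPC), MPC = 1 − 1/k = 1 − ΔG/ΔY = 1 − 595/2,587 ≈ 0.77.
MPS = 1 − MPC = 0.23.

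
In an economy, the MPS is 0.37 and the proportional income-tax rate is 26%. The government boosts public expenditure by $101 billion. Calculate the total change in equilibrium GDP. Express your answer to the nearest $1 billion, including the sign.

+$189 billion

MPC = 1 − MPS = 1 − 0.37 = 0.63.
Expenditure multiplier = 1/(1 − c(1−t)) = 1/(1 − 0.63×0.74) = 1/0.5338 ≈ 1.873.
ΔY = k × ΔG = (+$101 billion) / 0.5338 ≈ +$189 billion.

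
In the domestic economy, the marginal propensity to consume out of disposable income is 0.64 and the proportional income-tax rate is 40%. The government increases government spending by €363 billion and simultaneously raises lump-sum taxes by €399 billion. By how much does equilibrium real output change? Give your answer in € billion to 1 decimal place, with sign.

+€174.7 billion

Expenditure multiplier = 1/(1 − c(1−t)) = 1/(1 − 0.64×0.6) = 1/0.616 ≈ 1.623.
ΔG contributes k·ΔG = (+€363 billion) / 0.616 ≈ +€589.3 billion.
ΔT of +€399 billion changes first-round spending by −c·ΔT = −€255.36 billion, contributing k·(−c·ΔT) = (−€255.36 billion) / 0.616 ≈ −€414.5 billion.
Net ΔY = k(ΔG − c·ΔT) = (+€107.64 billion) / 0.616 ≈ +€174.7 billion.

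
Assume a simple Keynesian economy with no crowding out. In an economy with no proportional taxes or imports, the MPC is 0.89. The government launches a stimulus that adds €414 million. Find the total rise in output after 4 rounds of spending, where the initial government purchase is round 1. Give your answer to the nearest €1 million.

€1,402 million

Round 1 adds ΔG = €414 million; each later round is MPC = 0.89 times the previous.
After 4 rounds: 414 + 368.46 + 327.9294 + 291.857166 = ΔG·(1 − c^4)/(1 − c) = 414 × (1 − 0.62742241)/0.11 ≈ €1,402 million.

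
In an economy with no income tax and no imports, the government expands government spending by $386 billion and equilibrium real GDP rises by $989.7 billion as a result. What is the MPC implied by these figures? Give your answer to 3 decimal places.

0.610

Implied spending multiplier k = ΔY/ΔG = 989.7/386 ≈ 2.564.
Since k = 1/(1 − MPC), MPC = 1 − 1/k = 1 − ΔG/ΔY = 1 − 386/989.7 ≈ 0.610.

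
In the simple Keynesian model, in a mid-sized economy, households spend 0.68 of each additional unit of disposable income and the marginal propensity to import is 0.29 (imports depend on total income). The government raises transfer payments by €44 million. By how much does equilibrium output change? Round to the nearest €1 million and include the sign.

The transfer change shifts disposable income by +€44 million, so first-round consumption changes by c·ΔTR = 0.68 × (+€44 million) = +€29.92 million.
Expenditure multiplier = 1/(1 − c + m) = 1/(1 − 0.68 + 0.29) = 1/0.61 ≈ 1.639.
The transfer multiplier is c × k ≈ 1.115, so ΔY = k × (c·ΔTR) = (+€29.92 million) / 0.61 ≈ +€49 million.

+€49 million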